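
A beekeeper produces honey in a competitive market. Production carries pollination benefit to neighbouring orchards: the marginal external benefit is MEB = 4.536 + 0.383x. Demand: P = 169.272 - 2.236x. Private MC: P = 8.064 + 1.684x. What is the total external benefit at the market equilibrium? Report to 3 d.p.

510.410

Market equilibrium (private): 8.064 + 1.684x = 169.272 - 2.236x → x_m = 41.1245.
Total external benefit = ∫₀^{x_m} (4.536 + 0.383x) dx = 4.536×41.1245 + ½×0.383×41.1245² = 510.4102.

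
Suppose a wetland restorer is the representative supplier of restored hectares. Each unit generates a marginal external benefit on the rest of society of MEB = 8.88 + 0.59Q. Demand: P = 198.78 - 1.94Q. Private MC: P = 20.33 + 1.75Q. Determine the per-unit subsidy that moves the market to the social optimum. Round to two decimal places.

Social marginal cost = private MC − MEB = 11.45 + 1.16Q.
Set SMC = demand: 11.45 + 1.16Q = 198.78 - 1.94Q → Q* = 60.4290.
The Pigouvian subsidy equals MEB at Q*: 8.88 + 0.59×60.4290 = 44.5331.

subsidy = 44.53 per unit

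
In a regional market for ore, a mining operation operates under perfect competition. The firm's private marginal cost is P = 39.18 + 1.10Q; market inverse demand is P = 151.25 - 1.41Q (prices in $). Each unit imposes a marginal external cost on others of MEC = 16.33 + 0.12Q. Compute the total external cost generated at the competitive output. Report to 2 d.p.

$848.74

Market equilibrium (private): 39.18 + 1.10Q = 151.25 - 1.41Q → Q_m = 44.6494.
Total external cost = ∫₀^{Q_m} (16.33 + 0.12Q) dQ = 16.33×44.6494 + ½×0.12×44.6494² = 848.7388.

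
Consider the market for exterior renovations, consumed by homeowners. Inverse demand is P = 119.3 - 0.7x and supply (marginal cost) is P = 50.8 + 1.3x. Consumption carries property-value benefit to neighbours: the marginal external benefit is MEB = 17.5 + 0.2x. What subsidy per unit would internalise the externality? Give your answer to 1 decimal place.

subsidy = 27.1 per unit

Social marginal benefit = demand + MEB = 136.8 - 0.5x.
Set SMB = MC: 136.8 - 0.5x = 50.8 + 1.3x → x* = 47.7778.
The Pigouvian subsidy equals MEB at x*: 17.5 + 0.2×47.7778 = 27.0556.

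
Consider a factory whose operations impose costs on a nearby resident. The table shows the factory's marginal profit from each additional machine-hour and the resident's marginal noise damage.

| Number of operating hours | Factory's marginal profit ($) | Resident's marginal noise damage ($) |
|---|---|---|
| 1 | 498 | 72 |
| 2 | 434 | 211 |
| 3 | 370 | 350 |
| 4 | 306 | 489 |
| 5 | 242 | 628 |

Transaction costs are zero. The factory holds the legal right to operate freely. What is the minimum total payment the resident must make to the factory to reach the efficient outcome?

$548

Left alone the factory would choose level 5 (marginal profit stays positive).
Efficient level: k* = 3 (marginal profit ≥ marginal noise damage through 3).
The resident must at least cover the factory's forgone profit from cutting 5→3: 306 + 242 = 548.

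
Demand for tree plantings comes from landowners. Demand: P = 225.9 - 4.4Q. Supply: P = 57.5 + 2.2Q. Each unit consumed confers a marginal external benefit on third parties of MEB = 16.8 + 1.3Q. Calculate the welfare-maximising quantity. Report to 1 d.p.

Q* = 34.9

Social marginal benefit = demand + MEB = 242.7 - 3.1Q.
Set SMB = MC: 242.7 - 3.1Q = 57.5 + 2.2Q → Q* = 34.9434.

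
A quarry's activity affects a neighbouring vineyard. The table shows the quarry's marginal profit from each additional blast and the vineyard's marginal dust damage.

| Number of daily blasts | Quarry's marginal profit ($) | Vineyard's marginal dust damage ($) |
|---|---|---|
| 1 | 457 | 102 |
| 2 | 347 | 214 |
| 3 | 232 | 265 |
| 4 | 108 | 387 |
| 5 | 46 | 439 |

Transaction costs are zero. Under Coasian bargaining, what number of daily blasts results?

2

Bargaining reaches the level where marginal profit last exceeds marginal dust damage.
That holds through level 2 (347 ≥ 214) but not at 3 (232 < 265).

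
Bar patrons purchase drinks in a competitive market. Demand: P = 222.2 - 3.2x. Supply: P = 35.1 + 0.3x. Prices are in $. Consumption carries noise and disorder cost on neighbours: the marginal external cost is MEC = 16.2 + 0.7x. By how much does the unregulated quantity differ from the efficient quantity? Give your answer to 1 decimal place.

Market equilibrium (private): 35.1 + 0.3x = 222.2 - 3.2x → x_m = 53.4571.
Social marginal benefit = demand − MEC = 206.0 - 3.9x.
Set SMB = MC: 206.0 - 3.9x = 35.1 + 0.3x → x* = 40.6905.
Gap = |53.4571 − 40.6905| = 12.7666.

12.8 units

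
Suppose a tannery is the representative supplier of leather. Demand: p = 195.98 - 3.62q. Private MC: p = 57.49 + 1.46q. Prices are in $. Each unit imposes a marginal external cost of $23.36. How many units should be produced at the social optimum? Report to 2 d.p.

Social marginal cost = private MC + MEC = 80.85 + 1.46q.
Set SMC = demand: 80.85 + 1.46q = 195.98 - 3.62q → q* = 22.6634.

q* = 22.66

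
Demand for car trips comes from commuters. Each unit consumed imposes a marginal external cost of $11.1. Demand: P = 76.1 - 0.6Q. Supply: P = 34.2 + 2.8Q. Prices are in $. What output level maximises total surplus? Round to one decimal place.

Social marginal benefit = demand − MEC = 65.0 - 0.6Q.
Set SMB = MC: 65.0 - 0.6Q = 34.2 + 2.8Q → Q* = 9.0588.

Q* = 9.1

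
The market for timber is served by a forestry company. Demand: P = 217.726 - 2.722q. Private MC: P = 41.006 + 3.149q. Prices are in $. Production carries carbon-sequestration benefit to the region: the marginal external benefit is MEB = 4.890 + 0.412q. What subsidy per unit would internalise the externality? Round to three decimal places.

Social marginal cost = private MC − MEB = 36.116 + 2.737q.
Set SMC = demand: 36.116 + 2.737q = 217.726 - 2.722q → q* = 33.2680.
The Pigouvian subsidy equals MEB at q*: 4.890 + 0.412×33.2680 = 18.5964.

subsidy = $18.596 per unit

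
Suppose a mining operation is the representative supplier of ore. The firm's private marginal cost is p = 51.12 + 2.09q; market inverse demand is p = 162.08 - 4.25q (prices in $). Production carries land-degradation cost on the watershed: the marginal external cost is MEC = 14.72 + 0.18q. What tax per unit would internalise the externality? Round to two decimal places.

Social marginal cost = private MC + MEC = 65.84 + 2.27q.
Set SMC = demand: 65.84 + 2.27q = 162.08 - 4.25q → q* = 14.7607.
The Pigouvian tax equals MEC at q*: 14.72 + 0.18×14.7607 = 17.3769.

tax = $17.38 per unit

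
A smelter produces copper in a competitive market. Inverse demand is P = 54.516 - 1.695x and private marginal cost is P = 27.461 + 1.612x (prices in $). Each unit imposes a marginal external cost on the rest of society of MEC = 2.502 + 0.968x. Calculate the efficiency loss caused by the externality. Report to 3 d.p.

Market equilibrium (private): 27.461 + 1.612x = 54.516 - 1.695x → x_m = 8.1811.
Social marginal cost = private MC + MEC = 29.963 + 2.580x.
Set SMC = demand: 29.963 + 2.580x = 54.516 - 1.695x → x* = 5.7434.
The welfare-loss triangle has base |x_m − x*| and height MEC(x_m) (the vertical gap between SMC and demand is zero at x* and MEC at x_m).
DWL = ½ × 2.4377 × 10.4213 = 12.7020.

DWL = $12.702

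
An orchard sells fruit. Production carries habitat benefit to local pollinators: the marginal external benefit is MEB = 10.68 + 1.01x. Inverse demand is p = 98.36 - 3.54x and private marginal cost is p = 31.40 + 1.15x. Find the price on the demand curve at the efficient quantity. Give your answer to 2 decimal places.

Social marginal cost = private MC − MEB = 20.72 + 0.14x.
Set SMC = demand: 20.72 + 0.14x = 98.36 - 3.54x → x* = 21.0978.
Consumer price on the demand curve at x*: 98.36 − 3.54×21.0978 = 23.6738.

P = 23.67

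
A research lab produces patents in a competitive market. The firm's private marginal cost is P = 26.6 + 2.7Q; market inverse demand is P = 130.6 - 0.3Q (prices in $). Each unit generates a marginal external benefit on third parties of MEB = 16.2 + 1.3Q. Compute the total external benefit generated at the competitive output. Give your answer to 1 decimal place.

Market equilibrium (private): 26.6 + 2.7Q = 130.6 - 0.3Q → Q_m = 34.6667.
Total external benefit = ∫₀^{Q_m} (16.2 + 1.3Q) dQ = 16.2×34.6667 + ½×1.3×34.6667² = 1342.7576.

$1342.8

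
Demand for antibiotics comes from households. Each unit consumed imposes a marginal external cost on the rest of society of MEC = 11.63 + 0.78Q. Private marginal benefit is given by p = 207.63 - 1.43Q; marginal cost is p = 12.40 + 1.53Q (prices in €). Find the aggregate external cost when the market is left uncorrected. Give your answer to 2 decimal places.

Market equilibrium (private): 12.40 + 1.53Q = 207.63 - 1.43Q → Q_m = 65.9561.
Total external cost = ∫₀^{Q_m} (11.63 + 0.78Q) dQ = 11.63×65.9561 + ½×0.78×65.9561² = 2463.6502.

€2463.65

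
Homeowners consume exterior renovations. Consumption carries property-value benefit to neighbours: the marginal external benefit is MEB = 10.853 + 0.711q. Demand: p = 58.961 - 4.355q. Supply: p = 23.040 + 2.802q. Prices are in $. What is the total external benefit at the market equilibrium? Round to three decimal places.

Market equilibrium (private): 23.040 + 2.802q = 58.961 - 4.355q → q_m = 5.0190.
Total external benefit = ∫₀^{q_m} (10.853 + 0.711q) dq = 10.853×5.0190 + ½×0.711×5.0190² = 63.4264.

$63.426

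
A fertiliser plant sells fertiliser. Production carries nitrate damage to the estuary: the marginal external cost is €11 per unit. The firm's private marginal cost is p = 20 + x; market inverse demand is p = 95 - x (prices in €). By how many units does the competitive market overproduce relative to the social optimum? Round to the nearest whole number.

Market equilibrium (private): 20 + x = 95 - x → x_m = 37.5000.
Social marginal cost = private MC + MEC = 31 + x.
Set SMC = demand: 31 + x = 95 - x → x* = 32.0000.
Gap = |37.5000 − 32.0000| = 5.5000.

6 units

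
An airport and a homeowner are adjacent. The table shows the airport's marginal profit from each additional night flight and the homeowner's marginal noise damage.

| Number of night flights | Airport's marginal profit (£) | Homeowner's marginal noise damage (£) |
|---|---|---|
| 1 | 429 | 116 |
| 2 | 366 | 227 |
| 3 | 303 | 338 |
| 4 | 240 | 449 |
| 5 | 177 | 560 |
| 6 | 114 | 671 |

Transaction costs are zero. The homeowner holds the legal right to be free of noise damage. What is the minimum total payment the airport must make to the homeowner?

Efficient level: marginal profit ≥ marginal noise damage through level 2, so k* = 2.
With the homeowner holding the right, the airport must at least compensate total damage at k*: 116 + 227 = 343.

£343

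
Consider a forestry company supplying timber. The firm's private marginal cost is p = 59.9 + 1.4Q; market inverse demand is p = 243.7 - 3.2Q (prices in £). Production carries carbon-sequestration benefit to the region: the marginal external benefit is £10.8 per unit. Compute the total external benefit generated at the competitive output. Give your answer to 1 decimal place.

Market equilibrium (private): 59.9 + 1.4Q = 243.7 - 3.2Q → Q_m = 39.9565.
Total external benefit = MEB × Q_m = 10.8 × 39.9565 = 431.5302.

£431.5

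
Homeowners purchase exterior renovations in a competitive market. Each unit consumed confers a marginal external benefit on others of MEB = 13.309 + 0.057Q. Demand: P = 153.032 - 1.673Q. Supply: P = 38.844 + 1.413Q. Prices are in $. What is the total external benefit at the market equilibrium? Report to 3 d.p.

$531.479

Market equilibrium (private): 38.844 + 1.413Q = 153.032 - 1.673Q → Q_m = 37.0019.
Total external benefit = ∫₀^{Q_m} (13.309 + 0.057Q) dQ = 13.309×37.0019 + ½×0.057×37.0019² = 531.4788.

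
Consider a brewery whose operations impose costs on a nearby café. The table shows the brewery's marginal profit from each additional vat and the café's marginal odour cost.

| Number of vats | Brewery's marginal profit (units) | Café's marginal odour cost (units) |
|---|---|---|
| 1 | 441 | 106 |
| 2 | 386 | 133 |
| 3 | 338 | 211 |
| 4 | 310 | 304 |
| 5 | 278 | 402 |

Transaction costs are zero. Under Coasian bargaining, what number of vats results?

Bargaining reaches the level where marginal profit last exceeds marginal odour cost.
That holds through level 4 (310 ≥ 304) but not at 5 (278 < 402).

4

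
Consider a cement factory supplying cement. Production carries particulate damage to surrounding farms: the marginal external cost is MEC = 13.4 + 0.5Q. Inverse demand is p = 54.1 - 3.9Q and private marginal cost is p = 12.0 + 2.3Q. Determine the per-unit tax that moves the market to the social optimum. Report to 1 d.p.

Social marginal cost = private MC + MEC = 25.4 + 2.8Q.
Set SMC = demand: 25.4 + 2.8Q = 54.1 - 3.9Q → Q* = 4.2836.
The Pigouvian tax equals MEC at Q*: 13.4 + 0.5×4.2836 = 15.5418.

tax = 15.5 per unit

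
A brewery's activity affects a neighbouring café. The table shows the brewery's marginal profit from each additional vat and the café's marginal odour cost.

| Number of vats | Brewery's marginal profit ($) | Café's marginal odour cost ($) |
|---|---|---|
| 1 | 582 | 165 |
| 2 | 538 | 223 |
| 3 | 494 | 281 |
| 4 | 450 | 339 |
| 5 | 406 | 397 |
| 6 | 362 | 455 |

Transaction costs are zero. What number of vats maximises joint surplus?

5

Bargaining reaches the level where marginal profit last exceeds marginal odour cost.
That holds through level 5 (406 ≥ 397) but not at 6 (362 < 455).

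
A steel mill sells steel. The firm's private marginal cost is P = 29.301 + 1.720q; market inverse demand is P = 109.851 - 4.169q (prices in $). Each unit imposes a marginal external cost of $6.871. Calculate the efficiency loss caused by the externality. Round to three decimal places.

Market equilibrium (private): 29.301 + 1.720q = 109.851 - 4.169q → q_m = 13.6780.
Social marginal cost = private MC + MEC = 36.172 + 1.720q.
Set SMC = demand: 36.172 + 1.720q = 109.851 - 4.169q → q* = 12.5113.
The welfare-loss triangle has base |q_m − q*| and height MEC(q_m) (the vertical gap between SMC and demand is zero at q* and MEC at q_m).
DWL = ½ × 1.1667 × 6.8710 = 4.0082.

DWL = $4.008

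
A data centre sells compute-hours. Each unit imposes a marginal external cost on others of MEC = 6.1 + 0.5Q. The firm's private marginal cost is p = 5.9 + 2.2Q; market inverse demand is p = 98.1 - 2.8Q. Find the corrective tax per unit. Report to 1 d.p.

tax = 13.9 per unit

Social marginal cost = private MC + MEC = 12.0 + 2.7Q.
Set SMC = demand: 12.0 + 2.7Q = 98.1 - 2.8Q → Q* = 15.6545.
The Pigouvian tax equals MEC at Q*: 6.1 + 0.5×15.6545 = 13.9273.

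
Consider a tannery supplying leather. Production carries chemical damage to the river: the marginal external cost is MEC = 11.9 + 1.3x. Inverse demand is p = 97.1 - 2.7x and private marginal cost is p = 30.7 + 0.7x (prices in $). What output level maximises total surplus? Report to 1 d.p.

x* = 11.6

Social marginal cost = private MC + MEC = 42.6 + 2.0x.
Set SMC = demand: 42.6 + 2.0x = 97.1 - 2.7x → x* = 11.5957.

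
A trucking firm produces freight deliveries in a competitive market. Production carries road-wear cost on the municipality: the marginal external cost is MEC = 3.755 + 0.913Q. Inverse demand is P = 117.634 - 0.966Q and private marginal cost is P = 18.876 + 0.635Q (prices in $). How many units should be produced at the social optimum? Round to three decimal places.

Social marginal cost = private MC + MEC = 22.631 + 1.548Q.
Set SMC = demand: 22.631 + 1.548Q = 117.634 - 0.966Q → Q* = 37.7896.

Q* = 37.790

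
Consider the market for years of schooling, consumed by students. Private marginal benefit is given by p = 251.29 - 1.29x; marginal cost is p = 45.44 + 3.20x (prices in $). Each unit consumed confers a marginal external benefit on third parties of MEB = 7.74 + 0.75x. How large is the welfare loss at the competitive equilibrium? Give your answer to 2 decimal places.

DWL = $237.23

Market equilibrium (private): 45.44 + 3.20x = 251.29 - 1.29x → x_m = 45.8463.
Social marginal benefit = demand + MEB = 259.03 - 0.54x.
Set SMB = MC: 259.03 - 0.54x = 45.44 + 3.20x → x* = 57.1096.
Between x* and x_m the wedge SMB − MC runs linearly from 0 to MEB(x_m), so the loss is a triangle.
DWL = ½ × 11.2633 × 42.1247 = 237.2316.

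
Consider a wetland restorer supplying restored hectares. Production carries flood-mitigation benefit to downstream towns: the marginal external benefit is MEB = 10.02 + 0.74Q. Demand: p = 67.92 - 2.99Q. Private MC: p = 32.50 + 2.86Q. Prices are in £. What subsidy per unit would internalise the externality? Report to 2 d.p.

subsidy = £16.60 per unit

Social marginal cost = private MC − MEB = 22.48 + 2.12Q.
Set SMC = demand: 22.48 + 2.12Q = 67.92 - 2.99Q → Q* = 8.8924.
The Pigouvian subsidy equals MEB at Q*: 10.02 + 0.74×8.8924 = 16.6004.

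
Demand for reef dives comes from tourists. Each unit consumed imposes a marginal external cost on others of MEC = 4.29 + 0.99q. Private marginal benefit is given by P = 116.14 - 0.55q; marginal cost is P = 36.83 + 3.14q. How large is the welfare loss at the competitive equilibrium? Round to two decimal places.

DWL = 69.84

Market equilibrium (private): 36.83 + 3.14q = 116.14 - 0.55q → q_m = 21.4932.
Social marginal benefit = demand − MEC = 111.85 - 1.54q.
Set SMB = MC: 111.85 - 1.54q = 36.83 + 3.14q → q* = 16.0299.
The loss is the area between SMB and MC from q* to q_m; with linear curves that's a triangle of height MEC(q_m).
DWL = ½ × 5.4633 × 25.5683 = 69.8436.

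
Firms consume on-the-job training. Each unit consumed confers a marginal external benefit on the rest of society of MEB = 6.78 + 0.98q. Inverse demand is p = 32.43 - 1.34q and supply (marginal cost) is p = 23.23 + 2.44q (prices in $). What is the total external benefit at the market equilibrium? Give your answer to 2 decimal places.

$19.40

Market equilibrium (private): 23.23 + 2.44q = 32.43 - 1.34q → q_m = 2.4339.
Total external benefit = ∫₀^{q_m} (6.78 + 0.98q) dq = 6.78×2.4339 + ½×0.98×2.4339² = 19.4045.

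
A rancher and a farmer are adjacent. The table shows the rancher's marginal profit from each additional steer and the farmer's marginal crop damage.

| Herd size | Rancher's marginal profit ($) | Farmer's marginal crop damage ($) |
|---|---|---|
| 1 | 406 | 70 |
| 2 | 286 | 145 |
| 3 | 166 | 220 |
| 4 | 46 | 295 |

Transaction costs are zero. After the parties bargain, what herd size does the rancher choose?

2

Bargaining reaches the level where marginal profit last exceeds marginal crop damage.
That holds through level 2 (286 ≥ 145) but not at 3 (166 < 220).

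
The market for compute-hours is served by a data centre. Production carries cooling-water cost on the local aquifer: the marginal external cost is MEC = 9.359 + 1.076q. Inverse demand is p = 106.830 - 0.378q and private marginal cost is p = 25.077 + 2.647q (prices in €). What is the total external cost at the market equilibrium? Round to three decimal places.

€645.886

Market equilibrium (private): 25.077 + 2.647q = 106.830 - 0.378q → q_m = 27.0258.
Total external cost = ∫₀^{q_m} (9.359 + 1.076q) dq = 9.359×27.0258 + ½×1.076×27.0258² = 645.8864.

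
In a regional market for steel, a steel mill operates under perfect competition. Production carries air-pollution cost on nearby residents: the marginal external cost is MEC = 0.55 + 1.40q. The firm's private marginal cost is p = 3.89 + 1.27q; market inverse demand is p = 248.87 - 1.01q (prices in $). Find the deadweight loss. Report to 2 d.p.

Market equilibrium (private): 3.89 + 1.27q = 248.87 - 1.01q → q_m = 107.4474.
Social marginal cost = private MC + MEC = 4.44 + 2.67q.
Set SMC = demand: 4.44 + 2.67q = 248.87 - 1.01q → q* = 66.4212.
Height of the DWL triangle at q_m is SMC(q_m) − demand(q_m) = MEC(q_m) = 150.9763.
DWL = ½ × 41.0262 × 150.9763 = 3096.9919.

DWL = $3096.99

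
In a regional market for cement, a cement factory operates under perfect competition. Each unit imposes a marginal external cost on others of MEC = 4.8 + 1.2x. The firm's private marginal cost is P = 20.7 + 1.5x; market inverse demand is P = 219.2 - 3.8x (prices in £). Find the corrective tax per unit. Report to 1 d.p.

Social marginal cost = private MC + MEC = 25.5 + 2.7x.
Set SMC = demand: 25.5 + 2.7x = 219.2 - 3.8x → x* = 29.8000.
The Pigouvian tax equals MEC at x*: 4.8 + 1.2×29.8000 = 40.5600.

tax = £40.6 per unit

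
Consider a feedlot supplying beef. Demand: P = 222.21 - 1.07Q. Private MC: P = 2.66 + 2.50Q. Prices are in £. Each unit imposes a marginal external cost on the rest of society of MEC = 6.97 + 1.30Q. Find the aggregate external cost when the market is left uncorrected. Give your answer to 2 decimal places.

Market equilibrium (private): 2.66 + 2.50Q = 222.21 - 1.07Q → Q_m = 61.4986.
Total external cost = ∫₀^{Q_m} (6.97 + 1.30Q) dQ = 6.97×61.4986 + ½×1.30×61.4986² = 2886.9958.

£2887.00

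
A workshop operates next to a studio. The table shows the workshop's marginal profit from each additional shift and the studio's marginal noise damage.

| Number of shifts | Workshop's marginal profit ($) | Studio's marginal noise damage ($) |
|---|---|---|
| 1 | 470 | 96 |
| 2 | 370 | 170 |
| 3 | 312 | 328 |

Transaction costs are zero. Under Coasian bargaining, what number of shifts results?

Bargaining reaches the level where marginal profit last exceeds marginal noise damage.
That holds through level 2 (370 ≥ 170) but not at 3 (312 < 328).

2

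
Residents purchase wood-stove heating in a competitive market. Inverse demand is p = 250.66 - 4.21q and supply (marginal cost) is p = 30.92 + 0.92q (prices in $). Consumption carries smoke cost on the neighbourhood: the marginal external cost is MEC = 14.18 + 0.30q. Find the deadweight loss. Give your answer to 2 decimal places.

Market equilibrium (private): 30.92 + 0.92q = 250.66 - 4.21q → q_m = 42.8343.
Social marginal benefit = demand − MEC = 236.48 - 4.51q.
Set SMB = MC: 236.48 - 4.51q = 30.92 + 0.92q → q* = 37.8564.
Height of the DWL triangle at q_m is MC(q_m) − SMB(q_m) = MEC(q_m) = 27.0303.
DWL = ½ × 4.9779 × 27.0303 = 67.2771.

DWL = $67.28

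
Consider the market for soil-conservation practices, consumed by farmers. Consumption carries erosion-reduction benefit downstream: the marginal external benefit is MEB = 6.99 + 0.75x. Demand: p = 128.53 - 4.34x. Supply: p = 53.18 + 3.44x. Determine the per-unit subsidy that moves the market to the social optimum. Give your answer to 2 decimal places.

subsidy = 15.77 per unit

Social marginal benefit = demand + MEB = 135.52 - 3.59x.
Set SMB = MC: 135.52 - 3.59x = 53.18 + 3.44x → x* = 11.7127.
The Pigouvian subsidy equals MEB at x*: 6.99 + 0.75×11.7127 = 15.7745.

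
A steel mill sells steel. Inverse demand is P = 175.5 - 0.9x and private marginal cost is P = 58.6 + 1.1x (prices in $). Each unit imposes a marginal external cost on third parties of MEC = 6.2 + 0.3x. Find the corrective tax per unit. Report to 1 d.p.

tax = $20.6 per unit

Social marginal cost = private MC + MEC = 64.8 + 1.4x.
Set SMC = demand: 64.8 + 1.4x = 175.5 - 0.9x → x* = 48.1304.
The Pigouvian tax equals MEC at x*: 6.2 + 0.3×48.1304 = 20.6391.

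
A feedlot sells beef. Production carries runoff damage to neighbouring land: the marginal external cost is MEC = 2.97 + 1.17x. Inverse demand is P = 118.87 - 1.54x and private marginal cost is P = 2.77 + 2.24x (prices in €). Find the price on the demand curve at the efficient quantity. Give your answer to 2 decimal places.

P = €83.67

Social marginal cost = private MC + MEC = 5.74 + 3.41x.
Set SMC = demand: 5.74 + 3.41x = 118.87 - 1.54x → x* = 22.8545.
Consumer price on the demand curve at x*: 118.87 − 1.54×22.8545 = 83.6741.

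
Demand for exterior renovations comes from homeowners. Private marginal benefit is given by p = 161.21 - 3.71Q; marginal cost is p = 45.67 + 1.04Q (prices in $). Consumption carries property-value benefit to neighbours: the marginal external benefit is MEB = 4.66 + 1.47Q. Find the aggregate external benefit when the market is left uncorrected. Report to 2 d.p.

Market equilibrium (private): 45.67 + 1.04Q = 161.21 - 3.71Q → Q_m = 24.3242.
Total external benefit = ∫₀^{Q_m} (4.66 + 1.47Q) dQ = 4.66×24.3242 + ½×1.47×24.3242² = 548.2258.

$548.23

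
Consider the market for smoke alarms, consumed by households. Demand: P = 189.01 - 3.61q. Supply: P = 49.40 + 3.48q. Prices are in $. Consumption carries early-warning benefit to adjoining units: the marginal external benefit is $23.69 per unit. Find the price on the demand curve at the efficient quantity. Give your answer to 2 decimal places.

P = $105.86

Social marginal benefit = demand + MEB = 212.70 - 3.61q.
Set SMB = MC: 212.70 - 3.61q = 49.40 + 3.48q → q* = 23.0324.
Consumer price on the demand curve at q*: 189.01 − 3.61×23.0324 = 105.8630.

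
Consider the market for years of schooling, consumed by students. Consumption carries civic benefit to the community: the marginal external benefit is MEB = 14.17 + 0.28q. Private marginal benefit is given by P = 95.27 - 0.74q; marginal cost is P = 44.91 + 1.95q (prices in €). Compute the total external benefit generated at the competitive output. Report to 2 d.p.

€314.35

Market equilibrium (private): 44.91 + 1.95q = 95.27 - 0.74q → q_m = 18.7212.
Total external benefit = ∫₀^{q_m} (14.17 + 0.28q) dq = 14.17×18.7212 + ½×0.28×18.7212² = 314.3471.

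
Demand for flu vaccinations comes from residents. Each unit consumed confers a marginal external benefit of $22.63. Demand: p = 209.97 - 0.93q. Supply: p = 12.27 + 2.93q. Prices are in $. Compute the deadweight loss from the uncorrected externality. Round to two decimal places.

DWL = $66.34

Market equilibrium (private): 12.27 + 2.93q = 209.97 - 0.93q → q_m = 51.2176.
Social marginal benefit = demand + MEB = 232.60 - 0.93q.
Set SMB = MC: 232.60 - 0.93q = 12.27 + 2.93q → q* = 57.0803.
The welfare-loss triangle has base |q_m − q*| and height MEB(q_m) (the vertical gap between SMB and MC is zero at q* and MEB at q_m).
DWL = ½ × 5.8627 × 22.6300 = 66.3365.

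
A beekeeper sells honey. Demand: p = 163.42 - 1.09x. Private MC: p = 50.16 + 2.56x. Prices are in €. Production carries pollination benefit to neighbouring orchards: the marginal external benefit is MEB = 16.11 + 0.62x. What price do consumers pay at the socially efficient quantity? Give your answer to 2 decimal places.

Social marginal cost = private MC − MEB = 34.05 + 1.94x.
Set SMC = demand: 34.05 + 1.94x = 163.42 - 1.09x → x* = 42.6964.
Consumer price on the demand curve at x*: 163.42 − 1.09×42.6964 = 116.8809.

P = €116.88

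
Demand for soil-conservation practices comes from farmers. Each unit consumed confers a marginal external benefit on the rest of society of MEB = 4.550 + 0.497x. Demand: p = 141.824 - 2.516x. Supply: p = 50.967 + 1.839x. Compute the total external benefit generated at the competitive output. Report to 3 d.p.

Market equilibrium (private): 50.967 + 1.839x = 141.824 - 2.516x → x_m = 20.8627.
Total external benefit = ∫₀^{x_m} (4.550 + 0.497x) dx = 4.550×20.8627 + ½×0.497×20.8627² = 203.0855.

203.085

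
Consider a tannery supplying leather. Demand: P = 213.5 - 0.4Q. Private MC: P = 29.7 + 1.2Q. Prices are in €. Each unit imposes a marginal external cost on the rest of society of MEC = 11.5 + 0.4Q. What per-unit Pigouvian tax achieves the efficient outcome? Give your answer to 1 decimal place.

Social marginal cost = private MC + MEC = 41.2 + 1.6Q.
Set SMC = demand: 41.2 + 1.6Q = 213.5 - 0.4Q → Q* = 86.1500.
The Pigouvian tax equals MEC at Q*: 11.5 + 0.4×86.1500 = 45.9600.

tax = €46.0 per unit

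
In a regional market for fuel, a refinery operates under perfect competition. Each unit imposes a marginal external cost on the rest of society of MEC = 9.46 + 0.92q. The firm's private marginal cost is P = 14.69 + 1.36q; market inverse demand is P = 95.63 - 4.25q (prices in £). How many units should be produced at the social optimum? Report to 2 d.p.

q* = 10.95

Social marginal cost = private MC + MEC = 24.15 + 2.28q.
Set SMC = demand: 24.15 + 2.28q = 95.63 - 4.25q → q* = 10.9464.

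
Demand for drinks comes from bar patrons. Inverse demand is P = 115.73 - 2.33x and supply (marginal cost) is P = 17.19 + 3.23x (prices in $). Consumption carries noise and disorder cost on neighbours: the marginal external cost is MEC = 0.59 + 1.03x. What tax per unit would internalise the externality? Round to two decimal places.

Social marginal benefit = demand − MEC = 115.14 - 3.36x.
Set SMB = MC: 115.14 - 3.36x = 17.19 + 3.23x → x* = 14.8634.
The Pigouvian tax equals MEC at x*: 0.59 + 1.03×14.8634 = 15.8993.

tax = $15.90 per unit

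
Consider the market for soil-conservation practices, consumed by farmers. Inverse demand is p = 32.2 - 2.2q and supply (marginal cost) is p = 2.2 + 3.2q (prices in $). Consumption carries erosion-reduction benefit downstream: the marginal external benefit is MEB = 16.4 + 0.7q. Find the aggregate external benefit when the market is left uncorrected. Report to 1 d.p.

$101.9

Market equilibrium (private): 2.2 + 3.2q = 32.2 - 2.2q → q_m = 5.5556.
Total external benefit = ∫₀^{q_m} (16.4 + 0.7q) dq = 16.4×5.5556 + ½×0.7×5.5556² = 101.9145.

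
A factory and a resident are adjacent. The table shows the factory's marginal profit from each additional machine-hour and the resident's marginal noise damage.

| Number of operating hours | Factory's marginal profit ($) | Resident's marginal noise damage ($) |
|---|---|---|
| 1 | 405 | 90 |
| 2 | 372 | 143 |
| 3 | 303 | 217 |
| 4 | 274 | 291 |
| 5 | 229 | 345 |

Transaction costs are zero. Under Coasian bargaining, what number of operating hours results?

Bargaining reaches the level where marginal profit last exceeds marginal noise damage.
That holds through level 3 (303 ≥ 217) but not at 4 (274 < 291).

3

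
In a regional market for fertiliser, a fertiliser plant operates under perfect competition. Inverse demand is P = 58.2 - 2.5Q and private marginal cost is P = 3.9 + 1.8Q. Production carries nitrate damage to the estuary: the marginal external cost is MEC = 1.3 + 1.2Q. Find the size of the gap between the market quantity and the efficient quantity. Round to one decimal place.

3.0 units

Market equilibrium (private): 3.9 + 1.8Q = 58.2 - 2.5Q → Q_m = 12.6279.
Social marginal cost = private MC + MEC = 5.2 + 3.0Q.
Set SMC = demand: 5.2 + 3.0Q = 58.2 - 2.5Q → Q* = 9.6364.
Gap = |12.6279 − 9.6364| = 2.9915.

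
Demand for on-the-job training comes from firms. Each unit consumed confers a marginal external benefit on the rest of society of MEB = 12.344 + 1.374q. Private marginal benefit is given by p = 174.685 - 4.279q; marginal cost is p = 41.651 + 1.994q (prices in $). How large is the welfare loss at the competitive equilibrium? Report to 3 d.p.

DWL = $175.631

Market equilibrium (private): 41.651 + 1.994q = 174.685 - 4.279q → q_m = 21.2074.
Social marginal benefit = demand + MEB = 187.029 - 2.905q.
Set SMB = MC: 187.029 - 2.905q = 41.651 + 1.994q → q* = 29.6750.
Height of the DWL triangle at q_m is SMB(q_m) − MC(q_m) = MEB(q_m) = 41.4830.
DWL = ½ × 8.4676 × 41.4830 = 175.6307.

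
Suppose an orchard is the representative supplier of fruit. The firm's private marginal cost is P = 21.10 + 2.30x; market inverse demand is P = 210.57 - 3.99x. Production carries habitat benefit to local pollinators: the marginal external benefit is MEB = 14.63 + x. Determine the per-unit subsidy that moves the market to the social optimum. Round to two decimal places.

Social marginal cost = private MC − MEB = 6.47 + 1.30x.
Set SMC = demand: 6.47 + 1.30x = 210.57 - 3.99x → x* = 38.5822.
The Pigouvian subsidy equals MEB at x*: 14.63 + 1.00×38.5822 = 53.2122.

subsidy = 53.21 per unit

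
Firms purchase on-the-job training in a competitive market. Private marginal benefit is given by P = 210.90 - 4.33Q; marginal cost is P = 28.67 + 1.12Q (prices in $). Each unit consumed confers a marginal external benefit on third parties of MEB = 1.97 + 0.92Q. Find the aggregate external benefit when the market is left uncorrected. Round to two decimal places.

Market equilibrium (private): 28.67 + 1.12Q = 210.90 - 4.33Q → Q_m = 33.4367.
Total external benefit = ∫₀^{Q_m} (1.97 + 0.92Q) dQ = 1.97×33.4367 + ½×0.92×33.4367² = 580.1562.

$580.16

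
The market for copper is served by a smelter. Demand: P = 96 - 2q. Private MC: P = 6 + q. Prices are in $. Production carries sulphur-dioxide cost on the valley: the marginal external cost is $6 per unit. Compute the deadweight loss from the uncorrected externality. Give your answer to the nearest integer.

Market equilibrium (private): 6 + q = 96 - 2q → q_m = 30.0000.
Social marginal cost = private MC + MEC = 12 + q.
Set SMC = demand: 12 + q = 96 - 2q → q* = 28.0000.
Height of the DWL triangle at q_m is SMC(q_m) − demand(q_m) = MEC(q_m) = 6.0000.
DWL = ½ × 2.0000 × 6.0000 = 6.0000.

DWL = $6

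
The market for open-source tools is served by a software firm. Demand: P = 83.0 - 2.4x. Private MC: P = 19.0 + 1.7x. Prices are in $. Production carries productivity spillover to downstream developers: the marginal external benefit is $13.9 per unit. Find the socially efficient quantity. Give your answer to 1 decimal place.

x* = 19.0

Social marginal cost = private MC − MEB = 5.1 + 1.7x.
Set SMC = demand: 5.1 + 1.7x = 83.0 - 2.4x → x* = 19.0000.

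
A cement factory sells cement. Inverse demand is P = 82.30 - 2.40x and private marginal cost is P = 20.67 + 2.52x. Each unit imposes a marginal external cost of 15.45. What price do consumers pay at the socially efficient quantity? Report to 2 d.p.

Social marginal cost = private MC + MEC = 36.12 + 2.52x.
Set SMC = demand: 36.12 + 2.52x = 82.30 - 2.40x → x* = 9.3862.
Consumer price on the demand curve at x*: 82.30 − 2.40×9.3862 = 59.7731.

P = 59.77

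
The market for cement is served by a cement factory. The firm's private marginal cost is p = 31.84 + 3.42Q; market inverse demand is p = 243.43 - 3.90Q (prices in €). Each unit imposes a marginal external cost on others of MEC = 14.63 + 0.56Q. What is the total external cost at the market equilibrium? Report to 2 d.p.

€656.84

Market equilibrium (private): 31.84 + 3.42Q = 243.43 - 3.90Q → Q_m = 28.9057.
Total external cost = ∫₀^{Q_m} (14.63 + 0.56Q) dQ = 14.63×28.9057 + ½×0.56×28.9057² = 656.8414.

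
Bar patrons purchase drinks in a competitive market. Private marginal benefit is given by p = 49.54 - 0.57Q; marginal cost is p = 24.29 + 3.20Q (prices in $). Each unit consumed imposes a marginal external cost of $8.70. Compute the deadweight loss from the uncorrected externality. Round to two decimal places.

Market equilibrium (private): 24.29 + 3.20Q = 49.54 - 0.57Q → Q_m = 6.6976.
Social marginal benefit = demand − MEC = 40.84 - 0.57Q.
Set SMB = MC: 40.84 - 0.57Q = 24.29 + 3.20Q → Q* = 4.3899.
The loss is the area between SMB and MC from Q* to Q_m; with linear curves that's a triangle of height MEC(Q_m).
DWL = ½ × 2.3077 × 8.7000 = 10.0385.

DWL = $10.04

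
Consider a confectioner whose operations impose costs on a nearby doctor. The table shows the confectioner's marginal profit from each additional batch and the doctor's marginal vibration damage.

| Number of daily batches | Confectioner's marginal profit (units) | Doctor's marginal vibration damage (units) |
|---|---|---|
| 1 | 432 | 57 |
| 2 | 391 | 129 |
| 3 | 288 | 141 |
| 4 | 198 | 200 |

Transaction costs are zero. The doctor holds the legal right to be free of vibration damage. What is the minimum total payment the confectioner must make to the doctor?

327

Efficient level: marginal profit ≥ marginal vibration damage through level 3, so k* = 3.
With the doctor holding the right, the confectioner must at least compensate total damage at k*: 57 + 129 + 141 = 327.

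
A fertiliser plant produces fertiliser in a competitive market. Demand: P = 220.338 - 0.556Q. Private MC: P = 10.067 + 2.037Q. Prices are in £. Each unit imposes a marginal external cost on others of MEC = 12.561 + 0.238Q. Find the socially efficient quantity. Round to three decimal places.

Social marginal cost = private MC + MEC = 22.628 + 2.275Q.
Set SMC = demand: 22.628 + 2.275Q = 220.338 - 0.556Q → Q* = 69.8375.

Q* = 69.838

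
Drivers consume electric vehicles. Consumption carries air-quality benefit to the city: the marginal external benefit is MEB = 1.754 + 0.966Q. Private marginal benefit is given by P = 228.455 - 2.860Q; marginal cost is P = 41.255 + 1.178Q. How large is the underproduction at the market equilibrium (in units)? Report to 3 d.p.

Market equilibrium (private): 41.255 + 1.178Q = 228.455 - 2.860Q → Q_m = 46.3596.
Social marginal benefit = demand + MEB = 230.209 - 1.894Q.
Set SMB = MC: 230.209 - 1.894Q = 41.255 + 1.178Q → Q* = 61.5085.
Gap = |46.3596 − 61.5085| = 15.1489.

15.149 units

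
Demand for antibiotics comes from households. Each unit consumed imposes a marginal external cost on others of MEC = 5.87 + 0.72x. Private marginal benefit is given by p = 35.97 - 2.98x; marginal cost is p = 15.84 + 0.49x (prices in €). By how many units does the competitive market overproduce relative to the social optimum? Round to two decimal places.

2.40 units

Market equilibrium (private): 15.84 + 0.49x = 35.97 - 2.98x → x_m = 5.8012.
Social marginal benefit = demand − MEC = 30.10 - 3.70x.
Set SMB = MC: 30.10 - 3.70x = 15.84 + 0.49x → x* = 3.4033.
Gap = |5.8012 − 3.4033| = 2.3979.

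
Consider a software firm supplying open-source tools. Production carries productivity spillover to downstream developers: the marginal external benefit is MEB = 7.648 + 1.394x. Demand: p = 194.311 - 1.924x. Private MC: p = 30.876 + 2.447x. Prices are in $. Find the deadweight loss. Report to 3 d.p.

DWL = $600.023

Market equilibrium (private): 30.876 + 2.447x = 194.311 - 1.924x → x_m = 37.3908.
Social marginal cost = private MC − MEB = 23.228 + 1.053x.
Set SMC = demand: 23.228 + 1.053x = 194.311 - 1.924x → x* = 57.4683.
The welfare-loss triangle has base |x_m − x*| and height MEB(x_m) (the vertical gap between SMC and demand is zero at x* and MEB at x_m).
DWL = ½ × 20.0775 × 59.7707 = 600.0231.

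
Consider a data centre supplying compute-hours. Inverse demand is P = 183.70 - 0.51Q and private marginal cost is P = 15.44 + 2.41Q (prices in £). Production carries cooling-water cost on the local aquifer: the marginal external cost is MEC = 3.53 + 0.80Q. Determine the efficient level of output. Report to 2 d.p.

Q* = 44.28

Social marginal cost = private MC + MEC = 18.97 + 3.21Q.
Set SMC = demand: 18.97 + 3.21Q = 183.70 - 0.51Q → Q* = 44.2823.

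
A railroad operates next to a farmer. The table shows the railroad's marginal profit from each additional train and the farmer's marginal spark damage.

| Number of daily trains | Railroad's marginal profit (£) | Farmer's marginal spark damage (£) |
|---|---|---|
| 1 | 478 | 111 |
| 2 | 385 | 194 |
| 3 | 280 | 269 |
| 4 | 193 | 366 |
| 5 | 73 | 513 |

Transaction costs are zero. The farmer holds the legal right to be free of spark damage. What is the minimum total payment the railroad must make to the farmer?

£574

Efficient level: marginal profit ≥ marginal spark damage through level 3, so k* = 3.
With the farmer holding the right, the railroad must at least compensate total damage at k*: 111 + 194 + 269 = 574.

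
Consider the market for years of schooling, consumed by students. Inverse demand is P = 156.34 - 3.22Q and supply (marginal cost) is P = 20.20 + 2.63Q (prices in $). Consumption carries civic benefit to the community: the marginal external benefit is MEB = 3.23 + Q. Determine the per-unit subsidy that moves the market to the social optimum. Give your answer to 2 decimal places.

Social marginal benefit = demand + MEB = 159.57 - 2.22Q.
Set SMB = MC: 159.57 - 2.22Q = 20.20 + 2.63Q → Q* = 28.7361.
The Pigouvian subsidy equals MEB at Q*: 3.23 + 1.00×28.7361 = 31.9661.

subsidy = $31.97 per unit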